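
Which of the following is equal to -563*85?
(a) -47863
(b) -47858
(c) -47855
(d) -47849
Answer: c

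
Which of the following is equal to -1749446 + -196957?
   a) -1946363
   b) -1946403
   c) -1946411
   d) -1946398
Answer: b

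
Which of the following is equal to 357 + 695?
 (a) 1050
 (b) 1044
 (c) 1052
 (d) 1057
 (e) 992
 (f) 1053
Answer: c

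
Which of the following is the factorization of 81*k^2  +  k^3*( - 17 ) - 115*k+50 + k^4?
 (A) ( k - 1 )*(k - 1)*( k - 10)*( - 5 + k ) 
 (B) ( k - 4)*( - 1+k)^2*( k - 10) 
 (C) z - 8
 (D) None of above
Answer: A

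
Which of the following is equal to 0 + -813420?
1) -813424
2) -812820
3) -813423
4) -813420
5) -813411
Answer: 4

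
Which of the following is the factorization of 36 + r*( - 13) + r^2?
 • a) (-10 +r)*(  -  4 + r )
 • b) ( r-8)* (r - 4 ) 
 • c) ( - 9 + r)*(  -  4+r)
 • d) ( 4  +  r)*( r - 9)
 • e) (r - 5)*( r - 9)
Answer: c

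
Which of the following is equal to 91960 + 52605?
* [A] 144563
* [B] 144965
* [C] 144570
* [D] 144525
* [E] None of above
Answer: E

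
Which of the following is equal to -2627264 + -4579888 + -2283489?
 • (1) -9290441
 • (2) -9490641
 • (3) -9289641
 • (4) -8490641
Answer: 2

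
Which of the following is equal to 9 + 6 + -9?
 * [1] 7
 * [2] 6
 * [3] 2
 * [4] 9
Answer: 2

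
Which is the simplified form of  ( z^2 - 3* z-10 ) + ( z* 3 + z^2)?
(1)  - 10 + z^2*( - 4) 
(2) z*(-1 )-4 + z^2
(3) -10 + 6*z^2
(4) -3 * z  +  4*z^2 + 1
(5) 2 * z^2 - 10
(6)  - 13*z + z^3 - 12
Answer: 5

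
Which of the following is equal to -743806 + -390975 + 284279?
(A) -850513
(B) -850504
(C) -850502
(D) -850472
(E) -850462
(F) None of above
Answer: C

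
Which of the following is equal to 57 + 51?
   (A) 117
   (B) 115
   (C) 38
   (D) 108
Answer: D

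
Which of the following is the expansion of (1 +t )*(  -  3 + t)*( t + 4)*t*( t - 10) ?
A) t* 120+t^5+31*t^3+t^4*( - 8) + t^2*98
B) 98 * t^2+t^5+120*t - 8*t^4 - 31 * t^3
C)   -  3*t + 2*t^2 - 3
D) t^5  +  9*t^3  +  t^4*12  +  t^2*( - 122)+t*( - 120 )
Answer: B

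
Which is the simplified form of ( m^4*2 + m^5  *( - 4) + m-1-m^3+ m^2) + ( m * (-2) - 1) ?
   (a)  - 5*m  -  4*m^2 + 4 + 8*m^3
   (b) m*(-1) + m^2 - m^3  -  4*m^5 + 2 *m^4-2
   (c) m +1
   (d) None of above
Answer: b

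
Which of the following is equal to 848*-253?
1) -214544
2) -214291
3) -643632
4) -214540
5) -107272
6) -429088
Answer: 1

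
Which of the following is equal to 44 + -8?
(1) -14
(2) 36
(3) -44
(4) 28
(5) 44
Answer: 2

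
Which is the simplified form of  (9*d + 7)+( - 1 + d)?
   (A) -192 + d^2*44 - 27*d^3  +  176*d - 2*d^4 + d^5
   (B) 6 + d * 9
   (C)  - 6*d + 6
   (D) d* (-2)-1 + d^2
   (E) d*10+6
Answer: E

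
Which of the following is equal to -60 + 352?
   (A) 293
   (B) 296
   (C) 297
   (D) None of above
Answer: D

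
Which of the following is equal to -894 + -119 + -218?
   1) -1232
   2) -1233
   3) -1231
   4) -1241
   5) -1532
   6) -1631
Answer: 3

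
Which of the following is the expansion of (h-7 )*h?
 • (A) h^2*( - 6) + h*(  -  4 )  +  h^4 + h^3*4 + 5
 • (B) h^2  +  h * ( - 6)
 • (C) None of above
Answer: C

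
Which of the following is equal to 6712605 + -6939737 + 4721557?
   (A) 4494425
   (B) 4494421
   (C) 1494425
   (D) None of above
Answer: A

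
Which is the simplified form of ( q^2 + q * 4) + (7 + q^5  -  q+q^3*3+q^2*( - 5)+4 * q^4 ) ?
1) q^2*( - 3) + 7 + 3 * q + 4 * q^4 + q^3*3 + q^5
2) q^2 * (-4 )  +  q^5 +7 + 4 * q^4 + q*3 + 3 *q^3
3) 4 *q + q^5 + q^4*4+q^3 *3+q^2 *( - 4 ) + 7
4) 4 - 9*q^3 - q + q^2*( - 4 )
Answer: 2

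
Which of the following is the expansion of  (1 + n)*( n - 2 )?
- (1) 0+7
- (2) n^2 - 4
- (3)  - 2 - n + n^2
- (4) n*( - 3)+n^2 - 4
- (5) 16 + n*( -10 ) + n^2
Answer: 3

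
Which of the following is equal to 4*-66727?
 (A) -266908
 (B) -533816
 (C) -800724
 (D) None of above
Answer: A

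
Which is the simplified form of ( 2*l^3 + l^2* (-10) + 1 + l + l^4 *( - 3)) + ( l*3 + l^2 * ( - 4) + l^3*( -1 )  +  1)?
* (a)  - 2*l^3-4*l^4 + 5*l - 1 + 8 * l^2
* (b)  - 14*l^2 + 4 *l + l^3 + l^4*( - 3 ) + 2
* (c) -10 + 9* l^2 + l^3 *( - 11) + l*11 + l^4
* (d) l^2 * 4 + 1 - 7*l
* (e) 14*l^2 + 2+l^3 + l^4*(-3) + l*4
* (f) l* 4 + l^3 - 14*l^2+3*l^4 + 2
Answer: b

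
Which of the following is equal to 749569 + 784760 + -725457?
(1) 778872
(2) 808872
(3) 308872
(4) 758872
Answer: 2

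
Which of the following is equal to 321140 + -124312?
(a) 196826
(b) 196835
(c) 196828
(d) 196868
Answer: c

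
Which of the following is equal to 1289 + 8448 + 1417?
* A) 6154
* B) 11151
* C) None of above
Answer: C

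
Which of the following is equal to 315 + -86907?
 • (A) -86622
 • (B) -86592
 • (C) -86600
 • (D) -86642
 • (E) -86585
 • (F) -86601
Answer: B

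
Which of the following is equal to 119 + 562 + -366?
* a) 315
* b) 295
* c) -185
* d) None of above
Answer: a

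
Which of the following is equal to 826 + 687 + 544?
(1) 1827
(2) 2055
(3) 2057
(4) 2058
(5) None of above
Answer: 3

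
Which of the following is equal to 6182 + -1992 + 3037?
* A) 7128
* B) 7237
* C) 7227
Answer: C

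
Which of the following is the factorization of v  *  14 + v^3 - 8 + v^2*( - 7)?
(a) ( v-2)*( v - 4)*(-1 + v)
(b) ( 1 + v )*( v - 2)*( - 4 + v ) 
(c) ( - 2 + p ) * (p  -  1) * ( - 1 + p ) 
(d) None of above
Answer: a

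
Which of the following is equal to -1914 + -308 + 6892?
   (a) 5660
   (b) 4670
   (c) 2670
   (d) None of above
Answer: b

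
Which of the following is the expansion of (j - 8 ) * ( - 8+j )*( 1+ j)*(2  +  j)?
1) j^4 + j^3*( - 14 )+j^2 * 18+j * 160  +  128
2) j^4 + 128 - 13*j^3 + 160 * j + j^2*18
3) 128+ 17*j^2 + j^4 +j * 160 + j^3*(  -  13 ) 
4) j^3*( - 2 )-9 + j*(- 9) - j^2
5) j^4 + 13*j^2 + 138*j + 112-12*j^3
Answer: 2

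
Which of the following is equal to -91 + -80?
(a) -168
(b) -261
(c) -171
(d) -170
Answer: c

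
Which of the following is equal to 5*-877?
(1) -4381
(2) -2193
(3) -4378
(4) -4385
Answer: 4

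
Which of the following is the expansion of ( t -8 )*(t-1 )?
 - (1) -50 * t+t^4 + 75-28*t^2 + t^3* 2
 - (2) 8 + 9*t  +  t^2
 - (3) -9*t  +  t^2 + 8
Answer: 3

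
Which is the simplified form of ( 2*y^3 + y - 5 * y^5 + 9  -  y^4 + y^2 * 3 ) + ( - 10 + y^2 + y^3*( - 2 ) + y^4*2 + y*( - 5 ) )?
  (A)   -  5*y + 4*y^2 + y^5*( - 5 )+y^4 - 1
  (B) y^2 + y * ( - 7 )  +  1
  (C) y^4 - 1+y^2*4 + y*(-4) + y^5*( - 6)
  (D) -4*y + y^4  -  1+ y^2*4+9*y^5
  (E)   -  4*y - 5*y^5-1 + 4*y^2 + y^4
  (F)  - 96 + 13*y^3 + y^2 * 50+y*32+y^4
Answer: E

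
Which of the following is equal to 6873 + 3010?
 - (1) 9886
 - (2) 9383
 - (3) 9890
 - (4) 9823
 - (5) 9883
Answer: 5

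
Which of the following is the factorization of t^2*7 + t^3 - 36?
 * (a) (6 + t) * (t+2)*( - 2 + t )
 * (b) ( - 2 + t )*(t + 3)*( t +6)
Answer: b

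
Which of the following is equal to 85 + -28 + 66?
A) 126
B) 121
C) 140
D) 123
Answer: D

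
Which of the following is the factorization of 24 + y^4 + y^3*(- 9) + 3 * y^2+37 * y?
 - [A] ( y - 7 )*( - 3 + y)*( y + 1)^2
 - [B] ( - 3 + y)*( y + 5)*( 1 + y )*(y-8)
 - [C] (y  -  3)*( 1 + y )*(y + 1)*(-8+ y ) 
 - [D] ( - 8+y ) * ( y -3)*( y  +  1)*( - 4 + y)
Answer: C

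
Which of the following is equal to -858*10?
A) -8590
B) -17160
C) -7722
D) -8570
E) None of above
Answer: E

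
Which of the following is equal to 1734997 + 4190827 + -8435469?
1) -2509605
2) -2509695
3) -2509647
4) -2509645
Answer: 4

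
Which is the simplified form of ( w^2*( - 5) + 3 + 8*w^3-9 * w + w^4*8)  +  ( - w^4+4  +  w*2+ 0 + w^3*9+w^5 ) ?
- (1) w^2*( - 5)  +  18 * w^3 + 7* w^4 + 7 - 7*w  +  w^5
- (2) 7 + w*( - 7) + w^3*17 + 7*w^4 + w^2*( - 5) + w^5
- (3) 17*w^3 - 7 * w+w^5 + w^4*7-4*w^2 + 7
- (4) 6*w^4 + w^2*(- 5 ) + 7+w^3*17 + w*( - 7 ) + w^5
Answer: 2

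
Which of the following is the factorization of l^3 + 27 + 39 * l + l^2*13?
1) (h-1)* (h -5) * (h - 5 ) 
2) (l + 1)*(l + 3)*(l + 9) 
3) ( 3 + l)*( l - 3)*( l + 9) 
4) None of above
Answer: 2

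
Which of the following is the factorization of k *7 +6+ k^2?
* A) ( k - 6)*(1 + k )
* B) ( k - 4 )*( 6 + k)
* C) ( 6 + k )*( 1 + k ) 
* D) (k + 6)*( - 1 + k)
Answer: C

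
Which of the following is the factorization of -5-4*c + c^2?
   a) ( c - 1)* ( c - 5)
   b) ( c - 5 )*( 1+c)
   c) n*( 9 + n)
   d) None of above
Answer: b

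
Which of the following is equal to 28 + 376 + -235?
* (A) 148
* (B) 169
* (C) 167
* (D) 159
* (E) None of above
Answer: B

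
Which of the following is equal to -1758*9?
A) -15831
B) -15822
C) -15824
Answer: B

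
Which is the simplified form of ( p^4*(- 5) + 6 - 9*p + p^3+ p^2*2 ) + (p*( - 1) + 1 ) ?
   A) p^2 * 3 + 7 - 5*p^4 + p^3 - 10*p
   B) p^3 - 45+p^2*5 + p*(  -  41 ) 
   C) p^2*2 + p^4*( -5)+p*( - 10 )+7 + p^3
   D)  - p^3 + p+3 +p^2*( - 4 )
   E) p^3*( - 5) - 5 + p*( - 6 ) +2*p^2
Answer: C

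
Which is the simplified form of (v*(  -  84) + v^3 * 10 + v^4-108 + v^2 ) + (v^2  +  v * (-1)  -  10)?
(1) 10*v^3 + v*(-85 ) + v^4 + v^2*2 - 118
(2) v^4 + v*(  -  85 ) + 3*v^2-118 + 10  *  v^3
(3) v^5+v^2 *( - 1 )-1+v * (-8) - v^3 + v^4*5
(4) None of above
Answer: 1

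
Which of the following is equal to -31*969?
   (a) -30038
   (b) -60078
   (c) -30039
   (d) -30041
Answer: c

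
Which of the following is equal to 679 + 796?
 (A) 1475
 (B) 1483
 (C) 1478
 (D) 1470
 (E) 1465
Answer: A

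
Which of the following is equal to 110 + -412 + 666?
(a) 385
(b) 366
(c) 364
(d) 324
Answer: c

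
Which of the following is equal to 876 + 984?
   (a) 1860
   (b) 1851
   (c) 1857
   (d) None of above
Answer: a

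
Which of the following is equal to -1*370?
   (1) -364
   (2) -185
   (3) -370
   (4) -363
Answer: 3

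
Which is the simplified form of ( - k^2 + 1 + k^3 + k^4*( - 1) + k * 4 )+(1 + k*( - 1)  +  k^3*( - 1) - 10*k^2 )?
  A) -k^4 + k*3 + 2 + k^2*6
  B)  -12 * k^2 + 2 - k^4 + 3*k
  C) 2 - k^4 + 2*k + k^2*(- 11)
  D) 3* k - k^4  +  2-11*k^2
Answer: D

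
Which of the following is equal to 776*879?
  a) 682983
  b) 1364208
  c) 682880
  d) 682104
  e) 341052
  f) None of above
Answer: d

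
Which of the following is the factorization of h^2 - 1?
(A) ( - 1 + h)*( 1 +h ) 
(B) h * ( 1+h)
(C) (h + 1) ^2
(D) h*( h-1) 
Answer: A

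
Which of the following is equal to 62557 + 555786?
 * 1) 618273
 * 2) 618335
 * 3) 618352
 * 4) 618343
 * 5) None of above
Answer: 4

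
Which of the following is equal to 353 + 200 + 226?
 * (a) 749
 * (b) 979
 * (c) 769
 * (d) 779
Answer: d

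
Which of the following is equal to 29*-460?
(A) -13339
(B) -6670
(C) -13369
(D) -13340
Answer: D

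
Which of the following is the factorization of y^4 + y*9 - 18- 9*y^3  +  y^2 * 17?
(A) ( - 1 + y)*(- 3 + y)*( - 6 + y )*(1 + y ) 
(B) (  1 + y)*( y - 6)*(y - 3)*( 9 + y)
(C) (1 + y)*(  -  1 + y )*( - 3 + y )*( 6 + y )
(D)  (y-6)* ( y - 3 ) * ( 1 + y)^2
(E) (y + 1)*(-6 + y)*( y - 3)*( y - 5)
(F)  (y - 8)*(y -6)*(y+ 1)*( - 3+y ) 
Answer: A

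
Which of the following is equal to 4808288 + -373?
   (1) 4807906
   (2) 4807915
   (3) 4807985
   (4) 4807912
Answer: 2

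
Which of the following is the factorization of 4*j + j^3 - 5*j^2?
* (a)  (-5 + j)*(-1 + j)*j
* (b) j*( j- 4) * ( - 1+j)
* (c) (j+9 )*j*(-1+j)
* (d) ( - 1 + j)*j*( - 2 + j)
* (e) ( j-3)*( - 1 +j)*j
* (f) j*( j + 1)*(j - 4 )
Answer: b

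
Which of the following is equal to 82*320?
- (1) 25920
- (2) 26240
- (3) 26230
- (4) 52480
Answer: 2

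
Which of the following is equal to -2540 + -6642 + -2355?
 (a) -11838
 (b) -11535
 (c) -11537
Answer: c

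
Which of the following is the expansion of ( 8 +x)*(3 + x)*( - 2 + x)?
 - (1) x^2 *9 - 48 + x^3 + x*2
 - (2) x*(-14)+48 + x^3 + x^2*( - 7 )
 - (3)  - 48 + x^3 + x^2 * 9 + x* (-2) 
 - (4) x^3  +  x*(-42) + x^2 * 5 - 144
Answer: 1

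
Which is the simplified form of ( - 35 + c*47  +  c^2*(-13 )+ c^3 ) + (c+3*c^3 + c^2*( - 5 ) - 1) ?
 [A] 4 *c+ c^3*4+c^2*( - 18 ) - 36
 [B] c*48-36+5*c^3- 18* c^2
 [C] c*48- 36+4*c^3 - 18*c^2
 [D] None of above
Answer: C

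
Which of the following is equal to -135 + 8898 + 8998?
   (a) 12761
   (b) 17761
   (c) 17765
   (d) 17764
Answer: b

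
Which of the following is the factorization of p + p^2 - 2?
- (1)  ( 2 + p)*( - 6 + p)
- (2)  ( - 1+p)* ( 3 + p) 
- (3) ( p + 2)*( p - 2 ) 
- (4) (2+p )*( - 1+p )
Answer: 4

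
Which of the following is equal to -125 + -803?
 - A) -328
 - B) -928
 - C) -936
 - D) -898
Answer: B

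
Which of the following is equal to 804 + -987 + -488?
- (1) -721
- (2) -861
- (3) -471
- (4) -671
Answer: 4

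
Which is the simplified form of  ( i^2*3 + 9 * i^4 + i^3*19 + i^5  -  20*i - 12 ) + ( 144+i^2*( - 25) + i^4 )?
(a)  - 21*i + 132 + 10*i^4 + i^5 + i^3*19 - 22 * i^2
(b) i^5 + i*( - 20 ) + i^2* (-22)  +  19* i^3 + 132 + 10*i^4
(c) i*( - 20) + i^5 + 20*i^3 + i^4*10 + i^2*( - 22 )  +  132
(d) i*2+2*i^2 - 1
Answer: b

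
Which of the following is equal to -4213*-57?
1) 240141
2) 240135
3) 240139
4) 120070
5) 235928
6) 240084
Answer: 1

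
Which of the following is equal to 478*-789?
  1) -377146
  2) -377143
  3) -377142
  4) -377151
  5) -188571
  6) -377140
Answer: 3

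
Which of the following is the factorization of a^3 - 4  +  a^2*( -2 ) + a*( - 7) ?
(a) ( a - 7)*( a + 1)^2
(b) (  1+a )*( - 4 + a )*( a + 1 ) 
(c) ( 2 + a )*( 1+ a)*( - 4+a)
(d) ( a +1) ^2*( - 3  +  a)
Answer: b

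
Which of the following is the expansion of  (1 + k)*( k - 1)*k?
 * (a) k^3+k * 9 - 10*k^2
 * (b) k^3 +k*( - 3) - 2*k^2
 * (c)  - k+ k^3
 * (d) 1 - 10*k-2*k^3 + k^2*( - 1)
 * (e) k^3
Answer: c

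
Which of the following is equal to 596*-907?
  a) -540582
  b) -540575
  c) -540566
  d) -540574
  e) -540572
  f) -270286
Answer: e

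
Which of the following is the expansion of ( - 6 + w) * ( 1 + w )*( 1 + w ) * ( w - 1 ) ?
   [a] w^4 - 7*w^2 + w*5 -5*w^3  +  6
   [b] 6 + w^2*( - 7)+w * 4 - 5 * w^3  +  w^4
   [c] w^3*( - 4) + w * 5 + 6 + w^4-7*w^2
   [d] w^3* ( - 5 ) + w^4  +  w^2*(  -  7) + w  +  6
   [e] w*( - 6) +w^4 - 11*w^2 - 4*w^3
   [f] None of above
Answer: a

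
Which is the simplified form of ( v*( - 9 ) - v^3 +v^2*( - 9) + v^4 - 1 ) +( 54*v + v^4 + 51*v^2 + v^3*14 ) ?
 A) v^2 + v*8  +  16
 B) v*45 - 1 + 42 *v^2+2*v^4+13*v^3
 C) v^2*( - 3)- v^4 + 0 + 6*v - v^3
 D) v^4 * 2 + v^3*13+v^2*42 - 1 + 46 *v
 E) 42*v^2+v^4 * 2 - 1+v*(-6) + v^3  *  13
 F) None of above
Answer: B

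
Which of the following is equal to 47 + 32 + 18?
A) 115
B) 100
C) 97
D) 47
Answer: C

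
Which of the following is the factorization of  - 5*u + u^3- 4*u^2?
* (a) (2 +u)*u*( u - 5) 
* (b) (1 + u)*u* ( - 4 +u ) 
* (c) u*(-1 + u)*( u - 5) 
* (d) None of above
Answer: d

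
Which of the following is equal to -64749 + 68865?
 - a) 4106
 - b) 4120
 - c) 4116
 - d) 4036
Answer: c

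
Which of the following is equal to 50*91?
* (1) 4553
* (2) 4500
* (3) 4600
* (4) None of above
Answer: 4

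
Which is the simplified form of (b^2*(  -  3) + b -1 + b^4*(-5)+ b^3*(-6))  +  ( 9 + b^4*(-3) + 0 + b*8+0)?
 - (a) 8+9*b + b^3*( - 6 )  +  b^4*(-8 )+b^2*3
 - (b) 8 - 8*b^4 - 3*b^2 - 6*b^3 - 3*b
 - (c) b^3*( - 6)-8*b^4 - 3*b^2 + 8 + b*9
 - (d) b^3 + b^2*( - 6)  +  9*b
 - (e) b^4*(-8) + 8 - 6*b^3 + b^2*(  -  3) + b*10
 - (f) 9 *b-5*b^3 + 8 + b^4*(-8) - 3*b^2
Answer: c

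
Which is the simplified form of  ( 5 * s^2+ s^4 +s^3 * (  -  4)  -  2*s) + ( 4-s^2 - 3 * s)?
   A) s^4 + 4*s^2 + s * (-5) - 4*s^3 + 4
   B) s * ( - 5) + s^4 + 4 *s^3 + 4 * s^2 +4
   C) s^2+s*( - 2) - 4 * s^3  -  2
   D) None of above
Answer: A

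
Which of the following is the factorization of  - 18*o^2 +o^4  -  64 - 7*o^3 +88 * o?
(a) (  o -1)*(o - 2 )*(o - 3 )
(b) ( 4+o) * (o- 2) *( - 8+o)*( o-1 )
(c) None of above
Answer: b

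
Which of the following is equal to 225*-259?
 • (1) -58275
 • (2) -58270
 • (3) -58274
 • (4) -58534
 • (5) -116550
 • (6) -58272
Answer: 1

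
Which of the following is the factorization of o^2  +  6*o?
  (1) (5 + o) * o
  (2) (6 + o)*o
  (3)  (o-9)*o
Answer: 2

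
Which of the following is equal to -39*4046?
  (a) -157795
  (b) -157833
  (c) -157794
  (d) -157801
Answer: c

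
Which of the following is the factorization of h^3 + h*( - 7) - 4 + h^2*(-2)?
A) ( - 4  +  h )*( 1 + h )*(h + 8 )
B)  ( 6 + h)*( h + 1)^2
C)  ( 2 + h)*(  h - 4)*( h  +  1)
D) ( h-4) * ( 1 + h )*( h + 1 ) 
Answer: D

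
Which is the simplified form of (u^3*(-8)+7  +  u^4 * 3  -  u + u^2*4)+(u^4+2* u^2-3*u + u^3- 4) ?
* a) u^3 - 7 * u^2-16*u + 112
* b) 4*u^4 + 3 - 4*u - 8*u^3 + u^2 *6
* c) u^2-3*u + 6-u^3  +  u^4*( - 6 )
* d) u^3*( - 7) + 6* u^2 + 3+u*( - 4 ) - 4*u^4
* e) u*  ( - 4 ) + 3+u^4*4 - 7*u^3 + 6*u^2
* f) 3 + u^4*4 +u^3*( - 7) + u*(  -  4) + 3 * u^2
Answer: e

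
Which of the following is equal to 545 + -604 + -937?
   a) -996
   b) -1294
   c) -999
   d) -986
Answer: a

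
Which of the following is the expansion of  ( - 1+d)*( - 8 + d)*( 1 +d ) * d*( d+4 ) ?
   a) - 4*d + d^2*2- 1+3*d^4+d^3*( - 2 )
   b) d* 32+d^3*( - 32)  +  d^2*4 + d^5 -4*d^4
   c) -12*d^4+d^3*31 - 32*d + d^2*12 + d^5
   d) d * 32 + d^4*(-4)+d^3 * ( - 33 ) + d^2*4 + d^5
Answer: d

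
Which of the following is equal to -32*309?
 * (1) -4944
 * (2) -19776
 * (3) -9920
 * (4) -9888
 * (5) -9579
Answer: 4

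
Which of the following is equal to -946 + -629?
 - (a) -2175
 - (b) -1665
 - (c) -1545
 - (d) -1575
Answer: d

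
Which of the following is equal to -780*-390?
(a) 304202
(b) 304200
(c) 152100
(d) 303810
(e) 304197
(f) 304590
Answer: b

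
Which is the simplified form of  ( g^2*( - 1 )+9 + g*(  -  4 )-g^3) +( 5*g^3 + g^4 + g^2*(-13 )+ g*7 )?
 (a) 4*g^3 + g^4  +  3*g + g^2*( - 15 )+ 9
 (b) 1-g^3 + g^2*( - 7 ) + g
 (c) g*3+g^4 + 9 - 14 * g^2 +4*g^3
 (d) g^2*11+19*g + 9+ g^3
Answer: c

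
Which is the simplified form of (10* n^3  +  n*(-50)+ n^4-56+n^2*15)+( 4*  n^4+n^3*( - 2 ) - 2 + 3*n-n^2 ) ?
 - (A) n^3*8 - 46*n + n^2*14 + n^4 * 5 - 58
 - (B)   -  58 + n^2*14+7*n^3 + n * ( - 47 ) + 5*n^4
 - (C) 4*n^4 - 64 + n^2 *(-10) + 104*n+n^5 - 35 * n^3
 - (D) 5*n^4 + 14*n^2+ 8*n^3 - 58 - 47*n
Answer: D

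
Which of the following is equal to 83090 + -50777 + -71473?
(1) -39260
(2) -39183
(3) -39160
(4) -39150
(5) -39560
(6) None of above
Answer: 3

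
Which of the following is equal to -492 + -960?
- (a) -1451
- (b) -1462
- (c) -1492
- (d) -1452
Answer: d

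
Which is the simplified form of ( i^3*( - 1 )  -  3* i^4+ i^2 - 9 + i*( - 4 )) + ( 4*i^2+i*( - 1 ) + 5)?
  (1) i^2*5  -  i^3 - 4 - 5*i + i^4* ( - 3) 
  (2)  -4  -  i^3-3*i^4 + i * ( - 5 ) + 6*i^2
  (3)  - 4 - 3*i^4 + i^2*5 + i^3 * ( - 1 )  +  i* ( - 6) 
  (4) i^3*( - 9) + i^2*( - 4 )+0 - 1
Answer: 1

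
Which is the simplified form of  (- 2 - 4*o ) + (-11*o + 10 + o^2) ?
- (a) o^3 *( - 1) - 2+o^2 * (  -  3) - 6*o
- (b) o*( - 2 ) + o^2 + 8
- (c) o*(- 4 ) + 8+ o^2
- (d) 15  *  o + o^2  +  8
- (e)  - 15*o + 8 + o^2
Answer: e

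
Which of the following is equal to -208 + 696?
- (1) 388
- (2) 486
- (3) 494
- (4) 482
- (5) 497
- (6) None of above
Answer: 6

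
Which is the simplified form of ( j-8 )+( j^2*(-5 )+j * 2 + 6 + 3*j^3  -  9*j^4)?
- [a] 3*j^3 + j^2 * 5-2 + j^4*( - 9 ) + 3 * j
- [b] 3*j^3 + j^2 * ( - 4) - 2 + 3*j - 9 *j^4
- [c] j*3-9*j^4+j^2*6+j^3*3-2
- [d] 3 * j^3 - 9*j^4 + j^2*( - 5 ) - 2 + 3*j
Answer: d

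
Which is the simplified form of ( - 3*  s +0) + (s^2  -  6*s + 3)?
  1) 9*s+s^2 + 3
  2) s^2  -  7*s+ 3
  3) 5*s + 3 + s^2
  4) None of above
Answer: 4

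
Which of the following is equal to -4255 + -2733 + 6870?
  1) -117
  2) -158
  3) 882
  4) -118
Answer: 4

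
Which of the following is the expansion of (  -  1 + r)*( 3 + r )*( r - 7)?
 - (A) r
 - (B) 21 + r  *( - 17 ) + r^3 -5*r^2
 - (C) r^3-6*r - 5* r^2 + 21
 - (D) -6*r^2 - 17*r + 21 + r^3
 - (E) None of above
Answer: B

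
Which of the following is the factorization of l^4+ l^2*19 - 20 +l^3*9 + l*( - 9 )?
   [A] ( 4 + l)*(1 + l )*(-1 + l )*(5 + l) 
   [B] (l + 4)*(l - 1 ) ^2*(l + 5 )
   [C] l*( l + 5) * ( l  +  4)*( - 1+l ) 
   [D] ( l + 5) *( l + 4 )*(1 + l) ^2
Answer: A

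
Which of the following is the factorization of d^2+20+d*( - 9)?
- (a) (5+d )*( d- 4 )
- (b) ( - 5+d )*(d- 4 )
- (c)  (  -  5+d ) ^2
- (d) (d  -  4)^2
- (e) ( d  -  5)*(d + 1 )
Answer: b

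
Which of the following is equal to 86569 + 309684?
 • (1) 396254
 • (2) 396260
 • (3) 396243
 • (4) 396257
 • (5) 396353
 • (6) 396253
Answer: 6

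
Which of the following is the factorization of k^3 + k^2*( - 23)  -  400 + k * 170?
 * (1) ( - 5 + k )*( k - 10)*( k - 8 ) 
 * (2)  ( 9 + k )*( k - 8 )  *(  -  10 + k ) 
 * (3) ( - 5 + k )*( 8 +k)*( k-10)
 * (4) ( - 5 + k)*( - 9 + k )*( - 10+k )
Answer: 1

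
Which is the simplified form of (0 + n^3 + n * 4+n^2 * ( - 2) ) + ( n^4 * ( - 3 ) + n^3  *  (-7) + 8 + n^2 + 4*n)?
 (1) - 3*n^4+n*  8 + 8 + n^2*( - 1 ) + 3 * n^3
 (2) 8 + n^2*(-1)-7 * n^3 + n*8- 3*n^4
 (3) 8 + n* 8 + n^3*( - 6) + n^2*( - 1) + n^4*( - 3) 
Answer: 3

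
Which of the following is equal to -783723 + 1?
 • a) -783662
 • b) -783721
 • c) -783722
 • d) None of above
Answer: c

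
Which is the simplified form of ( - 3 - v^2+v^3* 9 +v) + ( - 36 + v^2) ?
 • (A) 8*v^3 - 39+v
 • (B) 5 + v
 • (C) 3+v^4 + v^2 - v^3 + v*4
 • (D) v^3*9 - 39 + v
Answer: D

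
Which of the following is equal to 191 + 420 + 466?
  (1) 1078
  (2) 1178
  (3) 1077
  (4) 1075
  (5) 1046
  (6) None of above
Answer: 3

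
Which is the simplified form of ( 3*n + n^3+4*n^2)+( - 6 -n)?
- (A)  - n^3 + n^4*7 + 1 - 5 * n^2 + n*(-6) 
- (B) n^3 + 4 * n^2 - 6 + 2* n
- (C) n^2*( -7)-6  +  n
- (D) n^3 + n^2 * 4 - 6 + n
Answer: B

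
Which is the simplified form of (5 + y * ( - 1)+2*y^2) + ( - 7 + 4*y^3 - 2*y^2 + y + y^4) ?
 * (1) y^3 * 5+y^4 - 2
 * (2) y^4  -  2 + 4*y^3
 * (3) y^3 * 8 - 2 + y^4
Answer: 2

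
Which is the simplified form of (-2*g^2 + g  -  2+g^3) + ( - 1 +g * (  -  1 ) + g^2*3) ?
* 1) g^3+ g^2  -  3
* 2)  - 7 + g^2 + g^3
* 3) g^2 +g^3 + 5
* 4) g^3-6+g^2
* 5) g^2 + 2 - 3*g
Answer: 1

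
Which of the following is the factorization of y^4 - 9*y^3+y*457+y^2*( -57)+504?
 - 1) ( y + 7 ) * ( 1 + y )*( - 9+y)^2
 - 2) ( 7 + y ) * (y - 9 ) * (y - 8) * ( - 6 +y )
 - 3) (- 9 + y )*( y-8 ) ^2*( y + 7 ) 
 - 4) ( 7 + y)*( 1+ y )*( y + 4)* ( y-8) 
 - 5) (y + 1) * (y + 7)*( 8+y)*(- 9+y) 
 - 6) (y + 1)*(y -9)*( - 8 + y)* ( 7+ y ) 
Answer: 6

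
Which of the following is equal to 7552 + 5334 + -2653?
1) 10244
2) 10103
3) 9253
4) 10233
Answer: 4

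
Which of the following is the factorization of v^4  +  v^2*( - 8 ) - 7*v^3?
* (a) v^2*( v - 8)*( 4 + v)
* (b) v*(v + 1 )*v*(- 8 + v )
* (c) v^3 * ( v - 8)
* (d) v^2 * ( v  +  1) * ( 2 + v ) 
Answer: b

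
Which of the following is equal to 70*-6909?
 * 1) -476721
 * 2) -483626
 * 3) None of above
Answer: 3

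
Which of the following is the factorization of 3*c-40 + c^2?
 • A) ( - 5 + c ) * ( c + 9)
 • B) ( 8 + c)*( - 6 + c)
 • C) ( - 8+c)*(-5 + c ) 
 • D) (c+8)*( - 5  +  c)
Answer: D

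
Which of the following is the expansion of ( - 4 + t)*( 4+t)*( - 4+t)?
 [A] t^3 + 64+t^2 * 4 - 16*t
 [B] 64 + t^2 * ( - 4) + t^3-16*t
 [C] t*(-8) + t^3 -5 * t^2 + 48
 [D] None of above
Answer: B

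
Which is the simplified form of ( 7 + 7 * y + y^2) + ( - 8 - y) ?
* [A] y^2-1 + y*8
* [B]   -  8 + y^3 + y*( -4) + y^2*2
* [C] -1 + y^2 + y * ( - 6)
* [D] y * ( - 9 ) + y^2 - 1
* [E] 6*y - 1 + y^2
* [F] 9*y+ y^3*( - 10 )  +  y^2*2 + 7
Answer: E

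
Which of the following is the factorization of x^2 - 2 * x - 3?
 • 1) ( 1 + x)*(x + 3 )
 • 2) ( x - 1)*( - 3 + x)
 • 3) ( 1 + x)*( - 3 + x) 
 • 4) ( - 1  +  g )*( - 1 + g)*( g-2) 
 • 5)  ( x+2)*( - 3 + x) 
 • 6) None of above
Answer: 3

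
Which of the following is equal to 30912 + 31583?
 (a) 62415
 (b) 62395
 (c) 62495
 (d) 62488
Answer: c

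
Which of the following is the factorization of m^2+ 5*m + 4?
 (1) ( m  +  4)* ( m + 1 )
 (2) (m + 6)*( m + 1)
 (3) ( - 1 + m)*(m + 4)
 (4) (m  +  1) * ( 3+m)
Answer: 1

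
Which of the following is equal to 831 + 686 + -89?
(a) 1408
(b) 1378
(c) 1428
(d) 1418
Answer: c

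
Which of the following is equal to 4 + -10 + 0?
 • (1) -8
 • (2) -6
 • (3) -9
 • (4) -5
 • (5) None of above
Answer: 2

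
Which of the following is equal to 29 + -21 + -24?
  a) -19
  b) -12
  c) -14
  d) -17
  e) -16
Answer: e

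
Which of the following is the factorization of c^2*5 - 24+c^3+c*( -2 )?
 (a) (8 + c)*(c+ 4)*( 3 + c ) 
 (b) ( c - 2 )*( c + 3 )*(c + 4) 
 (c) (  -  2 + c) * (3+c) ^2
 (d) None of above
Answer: b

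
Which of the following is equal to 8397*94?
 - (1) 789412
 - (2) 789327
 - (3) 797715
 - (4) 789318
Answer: 4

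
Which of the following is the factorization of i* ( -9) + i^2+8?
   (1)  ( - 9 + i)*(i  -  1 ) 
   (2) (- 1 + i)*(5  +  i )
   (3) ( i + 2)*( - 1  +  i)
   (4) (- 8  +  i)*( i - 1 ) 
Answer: 4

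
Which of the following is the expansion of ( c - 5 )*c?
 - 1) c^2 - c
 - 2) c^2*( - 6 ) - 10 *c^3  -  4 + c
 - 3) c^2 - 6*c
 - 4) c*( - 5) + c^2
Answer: 4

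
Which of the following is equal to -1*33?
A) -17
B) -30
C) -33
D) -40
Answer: C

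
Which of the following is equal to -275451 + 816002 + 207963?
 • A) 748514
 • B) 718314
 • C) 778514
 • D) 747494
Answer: A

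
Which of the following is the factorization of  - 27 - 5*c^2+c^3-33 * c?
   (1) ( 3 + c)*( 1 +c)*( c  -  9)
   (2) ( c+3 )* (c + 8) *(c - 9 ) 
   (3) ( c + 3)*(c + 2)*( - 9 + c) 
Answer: 1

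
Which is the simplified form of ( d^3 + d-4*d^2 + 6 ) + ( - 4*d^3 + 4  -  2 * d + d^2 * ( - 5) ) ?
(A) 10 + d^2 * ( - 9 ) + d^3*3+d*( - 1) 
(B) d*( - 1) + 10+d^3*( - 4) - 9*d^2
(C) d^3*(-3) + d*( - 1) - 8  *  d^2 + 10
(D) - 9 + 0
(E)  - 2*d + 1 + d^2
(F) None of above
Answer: F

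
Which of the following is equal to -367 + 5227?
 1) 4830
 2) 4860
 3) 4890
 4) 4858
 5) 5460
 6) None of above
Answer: 2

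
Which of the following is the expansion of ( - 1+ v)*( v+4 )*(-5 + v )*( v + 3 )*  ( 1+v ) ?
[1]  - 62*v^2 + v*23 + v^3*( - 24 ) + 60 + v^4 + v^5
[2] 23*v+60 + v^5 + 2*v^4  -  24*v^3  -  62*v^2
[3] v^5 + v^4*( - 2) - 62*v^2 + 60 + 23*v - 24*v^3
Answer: 2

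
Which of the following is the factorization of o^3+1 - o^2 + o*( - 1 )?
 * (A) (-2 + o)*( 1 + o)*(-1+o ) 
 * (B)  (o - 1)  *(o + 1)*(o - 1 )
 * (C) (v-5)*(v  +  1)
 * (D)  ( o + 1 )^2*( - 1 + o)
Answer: B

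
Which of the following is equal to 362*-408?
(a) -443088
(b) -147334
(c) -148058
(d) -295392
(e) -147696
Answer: e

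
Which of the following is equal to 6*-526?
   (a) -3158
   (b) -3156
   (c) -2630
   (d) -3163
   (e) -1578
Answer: b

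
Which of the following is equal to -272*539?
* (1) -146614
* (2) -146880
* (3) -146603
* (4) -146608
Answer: 4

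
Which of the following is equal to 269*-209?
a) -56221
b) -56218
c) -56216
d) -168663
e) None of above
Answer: a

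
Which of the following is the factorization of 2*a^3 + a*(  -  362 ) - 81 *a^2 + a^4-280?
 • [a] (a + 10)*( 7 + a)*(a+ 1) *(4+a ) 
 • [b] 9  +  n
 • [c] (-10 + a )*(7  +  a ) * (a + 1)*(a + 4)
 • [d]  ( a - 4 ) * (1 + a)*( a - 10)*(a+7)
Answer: c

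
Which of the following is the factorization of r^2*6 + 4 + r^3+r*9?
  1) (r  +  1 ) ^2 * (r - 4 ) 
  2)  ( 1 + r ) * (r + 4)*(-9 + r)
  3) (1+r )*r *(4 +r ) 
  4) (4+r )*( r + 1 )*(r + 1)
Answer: 4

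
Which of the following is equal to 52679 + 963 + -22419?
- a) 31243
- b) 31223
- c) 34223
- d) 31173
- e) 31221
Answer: b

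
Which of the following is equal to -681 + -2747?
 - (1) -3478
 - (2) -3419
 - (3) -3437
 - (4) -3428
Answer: 4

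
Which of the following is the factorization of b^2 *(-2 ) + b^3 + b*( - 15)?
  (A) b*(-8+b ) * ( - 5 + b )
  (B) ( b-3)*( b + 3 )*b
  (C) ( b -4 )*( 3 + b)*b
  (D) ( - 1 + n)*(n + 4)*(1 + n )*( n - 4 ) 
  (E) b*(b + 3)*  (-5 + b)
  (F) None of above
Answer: E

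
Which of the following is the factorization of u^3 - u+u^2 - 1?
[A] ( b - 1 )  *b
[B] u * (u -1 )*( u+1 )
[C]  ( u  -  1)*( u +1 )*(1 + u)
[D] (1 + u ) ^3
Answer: C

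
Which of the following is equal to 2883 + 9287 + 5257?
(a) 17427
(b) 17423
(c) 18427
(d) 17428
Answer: a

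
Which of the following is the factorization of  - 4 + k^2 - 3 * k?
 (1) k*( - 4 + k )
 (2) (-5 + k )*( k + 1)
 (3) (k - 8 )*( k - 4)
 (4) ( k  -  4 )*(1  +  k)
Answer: 4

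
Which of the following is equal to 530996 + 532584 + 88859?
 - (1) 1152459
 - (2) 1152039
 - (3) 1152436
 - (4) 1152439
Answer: 4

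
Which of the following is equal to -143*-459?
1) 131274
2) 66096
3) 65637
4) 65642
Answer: 3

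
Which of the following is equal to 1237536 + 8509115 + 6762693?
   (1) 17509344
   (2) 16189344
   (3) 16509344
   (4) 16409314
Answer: 3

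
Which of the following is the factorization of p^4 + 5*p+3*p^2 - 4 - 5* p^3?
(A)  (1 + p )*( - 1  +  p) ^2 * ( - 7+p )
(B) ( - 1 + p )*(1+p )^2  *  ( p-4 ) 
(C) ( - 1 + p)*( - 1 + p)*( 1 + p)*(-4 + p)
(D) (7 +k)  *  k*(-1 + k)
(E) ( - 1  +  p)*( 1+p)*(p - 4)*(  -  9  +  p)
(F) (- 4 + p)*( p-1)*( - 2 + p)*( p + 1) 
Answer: C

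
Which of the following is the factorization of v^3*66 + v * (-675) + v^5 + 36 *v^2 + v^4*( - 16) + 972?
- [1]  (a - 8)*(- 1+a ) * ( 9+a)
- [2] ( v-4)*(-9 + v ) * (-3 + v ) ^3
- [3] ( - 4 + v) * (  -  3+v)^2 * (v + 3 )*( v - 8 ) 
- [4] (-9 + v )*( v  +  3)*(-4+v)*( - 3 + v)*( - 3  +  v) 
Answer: 4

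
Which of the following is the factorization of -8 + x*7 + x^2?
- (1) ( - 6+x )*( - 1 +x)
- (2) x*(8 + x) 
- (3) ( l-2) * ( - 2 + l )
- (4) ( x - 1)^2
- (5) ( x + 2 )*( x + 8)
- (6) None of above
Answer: 6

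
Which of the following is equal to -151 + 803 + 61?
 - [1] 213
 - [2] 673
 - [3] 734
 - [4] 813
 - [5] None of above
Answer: 5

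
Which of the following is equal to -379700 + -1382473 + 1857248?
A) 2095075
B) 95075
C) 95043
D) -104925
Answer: B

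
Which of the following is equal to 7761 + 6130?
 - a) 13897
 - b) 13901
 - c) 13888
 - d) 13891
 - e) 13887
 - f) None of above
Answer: d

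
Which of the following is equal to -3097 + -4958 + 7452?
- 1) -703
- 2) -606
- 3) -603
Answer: 3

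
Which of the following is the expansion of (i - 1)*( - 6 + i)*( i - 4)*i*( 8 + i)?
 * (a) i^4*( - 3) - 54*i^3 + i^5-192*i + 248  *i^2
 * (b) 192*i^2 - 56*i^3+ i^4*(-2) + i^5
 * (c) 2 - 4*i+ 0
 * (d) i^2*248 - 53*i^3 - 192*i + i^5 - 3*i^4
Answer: a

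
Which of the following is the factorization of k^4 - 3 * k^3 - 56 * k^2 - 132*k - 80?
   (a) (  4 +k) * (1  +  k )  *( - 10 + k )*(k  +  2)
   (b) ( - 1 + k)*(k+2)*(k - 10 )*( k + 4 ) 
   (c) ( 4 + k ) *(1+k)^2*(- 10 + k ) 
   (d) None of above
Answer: a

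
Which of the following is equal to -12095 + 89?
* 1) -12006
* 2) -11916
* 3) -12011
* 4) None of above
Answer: 1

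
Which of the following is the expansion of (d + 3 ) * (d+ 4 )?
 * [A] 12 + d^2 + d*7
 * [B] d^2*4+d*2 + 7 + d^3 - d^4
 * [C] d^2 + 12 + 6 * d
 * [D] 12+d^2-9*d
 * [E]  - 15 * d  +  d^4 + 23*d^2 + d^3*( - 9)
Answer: A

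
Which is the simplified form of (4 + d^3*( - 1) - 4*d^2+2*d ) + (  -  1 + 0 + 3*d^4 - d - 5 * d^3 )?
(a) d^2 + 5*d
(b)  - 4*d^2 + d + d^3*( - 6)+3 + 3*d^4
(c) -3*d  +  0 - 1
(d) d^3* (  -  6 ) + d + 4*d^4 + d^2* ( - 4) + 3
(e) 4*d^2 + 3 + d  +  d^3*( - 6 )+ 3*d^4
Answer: b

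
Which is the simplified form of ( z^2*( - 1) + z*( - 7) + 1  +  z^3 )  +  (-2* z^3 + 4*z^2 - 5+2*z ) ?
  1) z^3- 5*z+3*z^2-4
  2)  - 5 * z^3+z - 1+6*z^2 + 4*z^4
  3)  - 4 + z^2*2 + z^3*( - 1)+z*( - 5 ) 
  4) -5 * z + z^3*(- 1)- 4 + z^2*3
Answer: 4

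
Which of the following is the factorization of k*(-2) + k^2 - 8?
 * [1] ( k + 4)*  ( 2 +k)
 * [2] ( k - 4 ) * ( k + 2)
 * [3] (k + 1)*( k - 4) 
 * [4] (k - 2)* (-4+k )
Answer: 2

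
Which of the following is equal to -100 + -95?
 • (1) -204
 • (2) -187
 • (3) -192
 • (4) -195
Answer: 4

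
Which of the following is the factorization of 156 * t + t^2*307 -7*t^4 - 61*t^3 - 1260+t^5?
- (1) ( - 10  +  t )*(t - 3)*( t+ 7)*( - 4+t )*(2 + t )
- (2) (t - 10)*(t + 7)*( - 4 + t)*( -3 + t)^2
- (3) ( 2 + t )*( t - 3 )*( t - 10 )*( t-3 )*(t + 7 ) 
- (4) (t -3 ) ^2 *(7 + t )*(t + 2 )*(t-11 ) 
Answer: 3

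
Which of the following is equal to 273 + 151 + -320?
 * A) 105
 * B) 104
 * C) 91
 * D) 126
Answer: B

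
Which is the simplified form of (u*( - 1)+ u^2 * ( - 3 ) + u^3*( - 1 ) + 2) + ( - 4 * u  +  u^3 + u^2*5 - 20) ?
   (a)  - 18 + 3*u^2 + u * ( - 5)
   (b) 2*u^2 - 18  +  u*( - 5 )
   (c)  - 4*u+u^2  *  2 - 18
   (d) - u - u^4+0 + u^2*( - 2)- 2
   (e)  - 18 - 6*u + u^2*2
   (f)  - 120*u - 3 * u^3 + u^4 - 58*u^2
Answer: b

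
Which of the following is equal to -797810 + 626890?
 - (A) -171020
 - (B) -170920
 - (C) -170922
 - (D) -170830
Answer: B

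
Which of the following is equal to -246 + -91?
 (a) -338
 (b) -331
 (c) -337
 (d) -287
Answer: c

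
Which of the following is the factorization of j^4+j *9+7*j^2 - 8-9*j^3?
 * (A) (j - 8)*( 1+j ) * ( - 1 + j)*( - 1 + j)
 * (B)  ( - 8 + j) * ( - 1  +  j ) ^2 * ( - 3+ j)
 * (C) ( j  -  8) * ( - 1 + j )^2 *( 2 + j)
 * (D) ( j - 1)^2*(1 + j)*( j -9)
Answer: A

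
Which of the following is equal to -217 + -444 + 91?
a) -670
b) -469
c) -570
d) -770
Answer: c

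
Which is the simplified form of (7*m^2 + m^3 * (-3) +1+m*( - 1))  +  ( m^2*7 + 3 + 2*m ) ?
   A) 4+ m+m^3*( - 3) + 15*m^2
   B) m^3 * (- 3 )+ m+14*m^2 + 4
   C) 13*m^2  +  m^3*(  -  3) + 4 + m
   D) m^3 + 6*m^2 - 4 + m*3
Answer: B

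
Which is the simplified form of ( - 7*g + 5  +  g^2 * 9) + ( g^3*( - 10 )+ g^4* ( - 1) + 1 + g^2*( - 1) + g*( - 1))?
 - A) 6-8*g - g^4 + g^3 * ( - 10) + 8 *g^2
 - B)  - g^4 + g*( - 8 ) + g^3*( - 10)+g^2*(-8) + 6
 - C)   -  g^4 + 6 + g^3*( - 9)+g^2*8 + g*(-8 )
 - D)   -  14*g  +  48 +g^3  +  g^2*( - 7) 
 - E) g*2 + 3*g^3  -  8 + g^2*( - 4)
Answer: A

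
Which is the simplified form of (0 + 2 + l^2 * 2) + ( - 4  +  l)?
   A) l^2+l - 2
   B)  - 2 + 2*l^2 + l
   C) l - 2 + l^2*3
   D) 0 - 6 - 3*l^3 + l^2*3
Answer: B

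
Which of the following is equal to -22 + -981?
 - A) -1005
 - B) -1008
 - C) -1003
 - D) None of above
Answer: C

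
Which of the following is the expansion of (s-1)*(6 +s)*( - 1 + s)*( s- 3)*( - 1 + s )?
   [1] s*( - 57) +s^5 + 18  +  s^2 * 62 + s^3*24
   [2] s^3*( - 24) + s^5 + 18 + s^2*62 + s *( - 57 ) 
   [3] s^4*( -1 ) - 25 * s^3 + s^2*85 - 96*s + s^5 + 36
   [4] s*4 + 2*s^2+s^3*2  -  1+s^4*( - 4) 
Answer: 2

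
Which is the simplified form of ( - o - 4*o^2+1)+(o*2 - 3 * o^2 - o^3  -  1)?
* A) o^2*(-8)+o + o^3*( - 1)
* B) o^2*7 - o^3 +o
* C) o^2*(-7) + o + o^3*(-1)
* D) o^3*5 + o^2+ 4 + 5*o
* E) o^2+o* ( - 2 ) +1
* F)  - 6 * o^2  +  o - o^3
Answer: C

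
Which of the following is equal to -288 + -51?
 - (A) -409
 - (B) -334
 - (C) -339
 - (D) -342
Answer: C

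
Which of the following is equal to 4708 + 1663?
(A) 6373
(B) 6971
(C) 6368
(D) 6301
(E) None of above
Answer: E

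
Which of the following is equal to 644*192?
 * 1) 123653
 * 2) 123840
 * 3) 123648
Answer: 3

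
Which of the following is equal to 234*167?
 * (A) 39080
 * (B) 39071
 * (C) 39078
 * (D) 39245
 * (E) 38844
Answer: C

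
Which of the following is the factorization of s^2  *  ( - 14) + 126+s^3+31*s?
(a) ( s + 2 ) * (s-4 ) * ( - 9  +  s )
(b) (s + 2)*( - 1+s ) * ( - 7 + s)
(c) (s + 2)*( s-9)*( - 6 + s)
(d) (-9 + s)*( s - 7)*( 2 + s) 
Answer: d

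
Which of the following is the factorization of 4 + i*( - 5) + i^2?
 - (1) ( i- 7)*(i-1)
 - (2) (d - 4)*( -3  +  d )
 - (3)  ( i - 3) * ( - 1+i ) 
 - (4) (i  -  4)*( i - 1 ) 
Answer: 4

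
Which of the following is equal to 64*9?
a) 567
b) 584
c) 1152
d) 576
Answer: d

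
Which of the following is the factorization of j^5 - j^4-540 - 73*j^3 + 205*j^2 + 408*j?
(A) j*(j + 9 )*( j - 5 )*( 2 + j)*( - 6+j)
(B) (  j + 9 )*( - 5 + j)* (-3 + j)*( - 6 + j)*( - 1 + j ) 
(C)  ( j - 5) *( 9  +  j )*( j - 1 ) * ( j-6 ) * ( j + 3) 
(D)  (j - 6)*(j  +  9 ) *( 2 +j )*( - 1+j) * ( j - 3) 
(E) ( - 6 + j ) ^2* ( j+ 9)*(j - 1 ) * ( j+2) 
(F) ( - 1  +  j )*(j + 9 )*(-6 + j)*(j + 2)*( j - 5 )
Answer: F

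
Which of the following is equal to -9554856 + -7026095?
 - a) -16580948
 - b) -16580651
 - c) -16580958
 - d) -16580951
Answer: d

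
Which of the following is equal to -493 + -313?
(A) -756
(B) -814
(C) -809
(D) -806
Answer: D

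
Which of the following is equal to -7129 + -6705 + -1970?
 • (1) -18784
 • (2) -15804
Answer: 2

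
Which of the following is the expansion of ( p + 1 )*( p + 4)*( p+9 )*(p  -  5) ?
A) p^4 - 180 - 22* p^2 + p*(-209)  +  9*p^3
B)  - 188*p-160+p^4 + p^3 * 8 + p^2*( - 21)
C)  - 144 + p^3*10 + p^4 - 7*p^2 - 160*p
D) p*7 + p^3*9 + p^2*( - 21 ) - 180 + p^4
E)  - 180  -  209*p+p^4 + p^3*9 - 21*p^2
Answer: E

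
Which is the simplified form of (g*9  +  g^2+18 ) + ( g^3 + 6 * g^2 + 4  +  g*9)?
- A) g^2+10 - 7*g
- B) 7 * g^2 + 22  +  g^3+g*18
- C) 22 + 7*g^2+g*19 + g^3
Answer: B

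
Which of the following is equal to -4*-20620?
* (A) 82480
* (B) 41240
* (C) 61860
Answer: A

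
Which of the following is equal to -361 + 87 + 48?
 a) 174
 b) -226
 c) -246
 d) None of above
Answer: b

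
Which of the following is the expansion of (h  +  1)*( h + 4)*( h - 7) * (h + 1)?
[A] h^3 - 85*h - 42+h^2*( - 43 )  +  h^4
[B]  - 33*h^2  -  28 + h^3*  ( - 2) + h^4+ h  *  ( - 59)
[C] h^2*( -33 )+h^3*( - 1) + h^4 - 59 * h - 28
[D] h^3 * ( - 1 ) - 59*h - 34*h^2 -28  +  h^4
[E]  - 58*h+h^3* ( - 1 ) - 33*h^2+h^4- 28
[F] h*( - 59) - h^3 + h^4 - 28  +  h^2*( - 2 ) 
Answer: C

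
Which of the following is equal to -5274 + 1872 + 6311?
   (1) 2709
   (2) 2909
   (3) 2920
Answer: 2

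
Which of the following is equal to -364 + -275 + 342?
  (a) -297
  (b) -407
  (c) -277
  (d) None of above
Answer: a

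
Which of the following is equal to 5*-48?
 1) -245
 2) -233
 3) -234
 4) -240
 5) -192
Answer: 4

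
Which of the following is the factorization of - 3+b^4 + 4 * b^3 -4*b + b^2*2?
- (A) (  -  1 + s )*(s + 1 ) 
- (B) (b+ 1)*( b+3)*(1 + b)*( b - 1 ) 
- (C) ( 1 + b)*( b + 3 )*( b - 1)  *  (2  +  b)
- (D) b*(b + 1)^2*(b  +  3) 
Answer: B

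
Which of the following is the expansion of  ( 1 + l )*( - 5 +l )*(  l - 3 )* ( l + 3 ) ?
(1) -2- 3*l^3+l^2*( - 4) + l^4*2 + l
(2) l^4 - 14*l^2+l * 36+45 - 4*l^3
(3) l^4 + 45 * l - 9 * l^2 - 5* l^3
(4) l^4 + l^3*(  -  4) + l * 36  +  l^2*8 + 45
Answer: 2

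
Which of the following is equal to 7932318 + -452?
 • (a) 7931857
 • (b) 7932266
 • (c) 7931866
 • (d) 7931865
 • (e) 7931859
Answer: c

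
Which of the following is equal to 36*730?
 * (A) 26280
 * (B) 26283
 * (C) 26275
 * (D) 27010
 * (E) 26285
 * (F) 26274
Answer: A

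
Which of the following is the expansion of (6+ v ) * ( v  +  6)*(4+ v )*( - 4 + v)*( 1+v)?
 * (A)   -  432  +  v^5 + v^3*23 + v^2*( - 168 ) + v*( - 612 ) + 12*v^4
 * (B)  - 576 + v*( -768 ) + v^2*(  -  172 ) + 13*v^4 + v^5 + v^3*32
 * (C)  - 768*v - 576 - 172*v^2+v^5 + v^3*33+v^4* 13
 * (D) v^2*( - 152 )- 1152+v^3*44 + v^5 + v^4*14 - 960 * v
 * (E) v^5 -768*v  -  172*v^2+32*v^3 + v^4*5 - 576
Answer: B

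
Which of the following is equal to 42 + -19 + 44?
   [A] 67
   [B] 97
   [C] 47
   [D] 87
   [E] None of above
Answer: A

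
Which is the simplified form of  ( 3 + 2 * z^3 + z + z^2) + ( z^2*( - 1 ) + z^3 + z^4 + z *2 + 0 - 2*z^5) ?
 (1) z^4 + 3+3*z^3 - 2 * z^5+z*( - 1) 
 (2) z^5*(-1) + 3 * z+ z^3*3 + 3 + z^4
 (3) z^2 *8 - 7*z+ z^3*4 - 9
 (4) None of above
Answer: 4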